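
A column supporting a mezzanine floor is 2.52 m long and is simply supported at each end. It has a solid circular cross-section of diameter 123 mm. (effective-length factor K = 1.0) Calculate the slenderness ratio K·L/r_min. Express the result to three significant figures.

λ ≈ 82.0

I = πd⁴/64 = π×123⁴/64 = 1.124×10^7 mm⁴
A = 1.188×10^4 mm²;  r_min = √(I/A) = √(1.124×10^7/1.188×10^4) = 30.75 mm
L_e = K·L = 1 × 2.52 m = 2.520 m = 2520.0 mm
λ = L_e / r_min = 2520.0 / 30.75 = 82.0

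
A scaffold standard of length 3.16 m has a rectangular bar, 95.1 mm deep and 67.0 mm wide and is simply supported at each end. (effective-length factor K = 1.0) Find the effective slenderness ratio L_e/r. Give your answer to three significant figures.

λ ≈ 163

For a rectangle r_min = b/√12 = 67.0/√12 = 19.34 mm
L_e = K·L = 1 × 3.16 m = 3.160 m = 3160.0 mm
λ = L_e / r_min = 3160.0 / 19.34 = 163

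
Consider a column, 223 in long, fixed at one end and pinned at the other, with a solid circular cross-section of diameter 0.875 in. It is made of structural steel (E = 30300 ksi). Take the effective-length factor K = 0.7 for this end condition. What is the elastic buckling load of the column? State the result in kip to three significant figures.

P_cr ≈ 0.353 kip

I = πd⁴/64 = π×0.875⁴/64 = 2.877×10^-2 in⁴
Effective length L_e = K·L = 0.7 × 223 = 156.1 in
P_cr = π²EI / L_e² = π² × 30300×10³ × 2.877×10^-2 / 156.1² = 353.1 lb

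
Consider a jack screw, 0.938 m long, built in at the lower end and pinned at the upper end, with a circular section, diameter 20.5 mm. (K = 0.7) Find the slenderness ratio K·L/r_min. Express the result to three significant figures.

I = πd⁴/64 = π×20.5⁴/64 = 8.669×10^3 mm⁴
A = 330.1 mm²;  r_min = √(I/A) = √(8.669×10^3/330.1) = 5.125 mm
L_e = K·L = 0.7 × 0.938 m = 0.6566 m = 656.60 mm
λ = L_e / r_min = 656.60 / 5.125 = 128

λ ≈ 128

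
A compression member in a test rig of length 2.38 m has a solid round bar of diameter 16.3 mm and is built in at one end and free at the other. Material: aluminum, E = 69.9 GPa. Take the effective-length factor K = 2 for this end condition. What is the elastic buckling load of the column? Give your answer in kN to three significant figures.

I = πd⁴/64 = π×16.3⁴/64 = 3.465×10^3 mm⁴
I = 3.465×10^3 mm⁴ = 3.465×10^-9 m⁴
Effective length L_e = K·L = 2 × 2.38 = 4.760 m
P_cr = π²EI / L_e² = π² × 69.9×10⁹ × 3.465×10^-9 / 4.760² = 105.5 N

P_cr ≈ 0.106 kN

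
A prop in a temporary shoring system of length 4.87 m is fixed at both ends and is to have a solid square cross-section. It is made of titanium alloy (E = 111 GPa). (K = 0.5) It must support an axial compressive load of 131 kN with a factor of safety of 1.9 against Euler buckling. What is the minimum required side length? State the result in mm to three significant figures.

Required P_cr = n·P = 1.9 × 131 = 248.9 kN
L_e = K·L = 0.5 × 4.87 = 2.435 m
Required I = P_cr·L_e²/(π²E) = 2.489×10^5 × 2.435² / (π² × 1.11×10^11) = 1.347×10^-6 m⁴
I_req = 1.347×10^6 mm⁴
Solid square: I = a⁴/12  ⇒  a = (12I)^(1/4) = (12×1.347×10^6)^(1/4) = 63.4 mm

a ≈ 63.4 mm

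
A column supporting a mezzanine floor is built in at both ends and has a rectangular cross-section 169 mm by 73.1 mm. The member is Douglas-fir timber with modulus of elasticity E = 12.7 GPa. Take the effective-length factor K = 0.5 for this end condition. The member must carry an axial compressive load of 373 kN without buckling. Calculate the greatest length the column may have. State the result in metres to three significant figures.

Buckling occurs about the weak axis: I_min = h·b³/12 with b = 73.1 mm (the shorter side).
I_min = 169×73.1³/12 = 5.501×10^6 mm⁴
I = 5.501×10^-6 m⁴
At the buckling limit P_cr = P = 3.730×10^5 N
From P_cr = π²EI/(K·L)²:  L = (1/K)·√(π²EI/P_cr) = (1/0.5)·√(π²×1.27×10^10×5.501×10^-6/3.730×10^5)
L = 2.72 m

L_max ≈ 2.72 m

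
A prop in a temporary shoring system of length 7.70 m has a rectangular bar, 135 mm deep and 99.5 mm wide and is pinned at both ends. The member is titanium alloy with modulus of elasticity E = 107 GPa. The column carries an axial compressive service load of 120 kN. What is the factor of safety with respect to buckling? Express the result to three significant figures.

n ≈ 1.64

Buckling occurs about the weak axis: I_min = h·b³/12 with b = 99.5 mm (the shorter side).
I_min = 135×99.5³/12 = 1.108×10^7 mm⁴
I = 1.108×10^7 mm⁴ = 1.108×10^-5 m⁴
Effective length L_e = K·L = 1 × 7.70 = 7.700 m
P_cr = π²EI / L_e² = π² × 107×10⁹ × 1.108×10^-5 / 7.700² = 1.974×10^5 N
Factor of safety n = P_cr / P = 197.39 / 120 = 1.64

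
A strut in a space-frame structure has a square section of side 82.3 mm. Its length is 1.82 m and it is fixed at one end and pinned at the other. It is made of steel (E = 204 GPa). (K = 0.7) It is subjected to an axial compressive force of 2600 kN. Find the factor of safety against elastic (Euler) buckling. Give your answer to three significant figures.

n ≈ 1.82

I = a⁴/12 = 82.3⁴/12 = 3.823×10^6 mm⁴
I = 3.823×10^6 mm⁴ = 3.823×10^-6 m⁴
Effective length L_e = K·L = 0.7 × 1.82 = 1.274 m
P_cr = π²EI / L_e² = π² × 204×10⁹ × 3.823×10^-6 / 1.274² = 4.743×10^6 N
Factor of safety n = P_cr / P = 4742.5 / 2600 = 1.82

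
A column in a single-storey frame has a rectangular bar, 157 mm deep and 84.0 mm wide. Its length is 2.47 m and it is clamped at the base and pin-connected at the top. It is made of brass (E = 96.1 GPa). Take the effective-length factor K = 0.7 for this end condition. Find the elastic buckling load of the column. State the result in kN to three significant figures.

Buckling occurs about the weak axis: I_min = h·b³/12 with b = 84.0 mm (the shorter side).
I_min = 157×84.0³/12 = 7.755×10^6 mm⁴
I = 7.755×10^6 mm⁴ = 7.755×10^-6 m⁴
Effective length L_e = K·L = 0.7 × 2.47 = 1.729 m
P_cr = π²EI / L_e² = π² × 96.1×10⁹ × 7.755×10^-6 / 1.729² = 2.460×10^6 N

P_cr ≈ 2460 kN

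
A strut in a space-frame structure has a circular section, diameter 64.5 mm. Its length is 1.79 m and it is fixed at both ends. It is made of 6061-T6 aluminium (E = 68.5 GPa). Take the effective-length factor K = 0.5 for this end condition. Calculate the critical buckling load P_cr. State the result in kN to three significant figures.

P_cr ≈ 717 kN

I = πd⁴/64 = π×64.5⁴/64 = 8.496×10^5 mm⁴
I = 8.496×10^5 mm⁴ = 8.496×10^-7 m⁴
Effective length L_e = K·L = 0.5 × 1.79 = 0.8950 m
P_cr = π²EI / L_e² = π² × 68.5×10⁹ × 8.496×10^-7 / 0.8950² = 7.171×10^5 N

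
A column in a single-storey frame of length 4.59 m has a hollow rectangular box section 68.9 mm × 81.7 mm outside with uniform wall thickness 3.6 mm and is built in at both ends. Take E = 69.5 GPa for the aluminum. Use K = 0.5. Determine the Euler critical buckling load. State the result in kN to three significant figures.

Inner dimensions: h_i = 81.7 − 2×3.6 = 74.50 mm, b_i = 68.9 − 2×3.6 = 61.70 mm
Weak-axis I_min = (h_o·b_o³ − h_i·b_i³)/12 with b_o = 68.9, b_i = 61.70 mm (shorter outer/inner sides).
I_min = (81.7×68.9³ − 74.50×61.70³)/12 = 7.686×10^5 mm⁴
I = 7.686×10^5 mm⁴ = 7.686×10^-7 m⁴
Effective length L_e = K·L = 0.5 × 4.59 = 2.295 m
P_cr = π²EI / L_e² = π² × 69.5×10⁹ × 7.686×10^-7 / 2.295² = 1.001×10^5 N

P_cr ≈ 100 kN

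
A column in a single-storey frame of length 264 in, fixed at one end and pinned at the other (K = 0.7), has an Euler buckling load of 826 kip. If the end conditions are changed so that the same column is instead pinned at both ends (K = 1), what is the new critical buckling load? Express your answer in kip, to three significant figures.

P_cr ∝ 1/K², so P_cr,new = P_cr,old × (K_old/K_new)² = 826 × (0.7/1)²
= 826 × 0.4900 = 405 kip

P_cr ≈ 405 kip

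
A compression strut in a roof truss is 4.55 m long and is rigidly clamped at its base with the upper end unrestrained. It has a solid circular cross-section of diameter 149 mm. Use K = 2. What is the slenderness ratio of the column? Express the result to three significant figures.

I = πd⁴/64 = π×149⁴/64 = 2.419×10^7 mm⁴
A = 1.744×10^4 mm²;  r_min = √(I/A) = √(2.419×10^7/1.744×10^4) = 37.25 mm
L_e = K·L = 2 × 4.55 m = 9.100 m = 9100.0 mm
λ = L_e / r_min = 9100.0 / 37.25 = 244

λ ≈ 244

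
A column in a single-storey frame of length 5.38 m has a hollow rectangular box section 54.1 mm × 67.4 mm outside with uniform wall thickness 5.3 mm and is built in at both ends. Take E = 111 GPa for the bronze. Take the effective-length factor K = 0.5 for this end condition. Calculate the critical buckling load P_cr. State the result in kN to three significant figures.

P_cr ≈ 75.7 kN

Inner dimensions: h_i = 67.4 − 2×5.3 = 56.80 mm, b_i = 54.1 − 2×5.3 = 43.50 mm
Weak-axis I_min = (h_o·b_o³ − h_i·b_i³)/12 with b_o = 54.1, b_i = 43.50 mm (shorter outer/inner sides).
I_min = (67.4×54.1³ − 56.80×43.50³)/12 = 4.997×10^5 mm⁴
I = 4.997×10^5 mm⁴ = 4.997×10^-7 m⁴
Effective length L_e = K·L = 0.5 × 5.38 = 2.690 m
P_cr = π²EI / L_e² = π² × 111×10⁹ × 4.997×10^-7 / 2.690² = 7.566×10^4 N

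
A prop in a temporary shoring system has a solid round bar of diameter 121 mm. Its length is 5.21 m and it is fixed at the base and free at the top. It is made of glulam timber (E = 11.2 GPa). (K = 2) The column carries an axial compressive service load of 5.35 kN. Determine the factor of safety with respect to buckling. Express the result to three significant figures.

I = πd⁴/64 = π×121⁴/64 = 1.052×10^7 mm⁴
I = 1.052×10^7 mm⁴ = 1.052×10^-5 m⁴
Effective length L_e = K·L = 2 × 5.21 = 10.42 m
P_cr = π²EI / L_e² = π² × 11.2×10⁹ × 1.052×10^-5 / 10.42² = 1.071×10^4 N
Factor of safety n = P_cr / P = 10.713 / 5.35 = 2.00

n ≈ 2.00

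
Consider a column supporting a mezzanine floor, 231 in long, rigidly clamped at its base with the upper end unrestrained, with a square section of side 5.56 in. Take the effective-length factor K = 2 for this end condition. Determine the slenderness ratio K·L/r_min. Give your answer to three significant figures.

For a square r = a/√12 = 5.56/√12 = 1.605 in
L_e = K·L = 2 × 231 = 462.0 in
λ = L_e / r_min = 462.00 / 1.605 = 288

λ ≈ 288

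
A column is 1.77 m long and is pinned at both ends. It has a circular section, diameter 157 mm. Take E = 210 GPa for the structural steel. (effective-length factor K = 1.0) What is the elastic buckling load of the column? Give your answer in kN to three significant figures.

P_cr ≈ 19700 kN

I = πd⁴/64 = π×157⁴/64 = 2.982×10^7 mm⁴
I = 2.982×10^7 mm⁴ = 2.982×10^-5 m⁴
Effective length L_e = K·L = 1 × 1.77 = 1.770 m
P_cr = π²EI / L_e² = π² × 210×10⁹ × 2.982×10^-5 / 1.770² = 1.973×10^7 N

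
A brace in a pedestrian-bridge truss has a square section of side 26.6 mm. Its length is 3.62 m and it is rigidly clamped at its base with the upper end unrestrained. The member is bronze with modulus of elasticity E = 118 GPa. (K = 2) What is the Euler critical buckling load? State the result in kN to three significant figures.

P_cr ≈ 0.927 kN

I = a⁴/12 = 26.6⁴/12 = 4.172×10^4 mm⁴
I = 4.172×10^4 mm⁴ = 4.172×10^-8 m⁴
Effective length L_e = K·L = 2 × 3.62 = 7.240 m
P_cr = π²EI / L_e² = π² × 118×10⁹ × 4.172×10^-8 / 7.240² = 926.9 N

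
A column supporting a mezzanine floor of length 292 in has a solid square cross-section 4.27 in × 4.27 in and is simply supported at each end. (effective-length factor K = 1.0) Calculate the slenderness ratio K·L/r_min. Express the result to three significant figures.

I = a⁴/12 = 4.27⁴/12 = 27.70 in⁴
A = 18.23 in²;  r_min = √(I/A) = √(27.70/18.23) = 1.233 in
L_e = K·L = 1 × 292 = 292.0 in
λ = L_e / r_min = 292.00 / 1.233 = 237

λ ≈ 237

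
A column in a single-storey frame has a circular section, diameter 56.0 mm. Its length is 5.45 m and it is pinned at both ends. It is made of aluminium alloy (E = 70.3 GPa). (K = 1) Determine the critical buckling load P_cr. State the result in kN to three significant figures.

P_cr ≈ 11.3 kN

I = πd⁴/64 = π×56.0⁴/64 = 4.827×10^5 mm⁴
I = 4.827×10^5 mm⁴ = 4.827×10^-7 m⁴
Effective length L_e = K·L = 1 × 5.45 = 5.450 m
P_cr = π²EI / L_e² = π² × 70.3×10⁹ × 4.827×10^-7 / 5.450² = 1.128×10^4 N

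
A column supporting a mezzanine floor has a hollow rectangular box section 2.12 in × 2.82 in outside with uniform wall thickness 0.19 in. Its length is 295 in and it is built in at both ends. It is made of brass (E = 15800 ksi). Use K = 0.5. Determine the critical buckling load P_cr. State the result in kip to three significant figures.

Inner dimensions: h_i = 2.82 − 2×0.19 = 2.440 in, b_i = 2.12 − 2×0.19 = 1.740 in
Weak-axis I_min = (h_o·b_o³ − h_i·b_i³)/12 with b_o = 2.12, b_i = 1.740 in (shorter outer/inner sides).
I_min = (2.82×2.12³ − 2.440×1.740³)/12 = 1.168 in⁴
Effective length L_e = K·L = 0.5 × 295 = 147.5 in
P_cr = π²EI / L_e² = π² × 15800×10³ × 1.168 / 147.5² = 8.371×10^3 lb

P_cr ≈ 8.37 kip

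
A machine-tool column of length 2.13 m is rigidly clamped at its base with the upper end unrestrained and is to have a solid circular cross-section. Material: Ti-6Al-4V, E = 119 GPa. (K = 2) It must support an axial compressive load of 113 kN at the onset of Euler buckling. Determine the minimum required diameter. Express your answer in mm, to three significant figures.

L_e = K·L = 2 × 2.13 = 4.260 m
Required I = P_cr·L_e²/(π²E) = 1.130×10^5 × 4.260² / (π² × 1.19×10^11) = 1.746×10^-6 m⁴
I_req = 1.746×10^6 mm⁴
Solid circle: I = πd⁴/64  ⇒  d = (64I/π)^(1/4) = (64×1.746×10^6/π)^(1/4) = 77.2 mm

d ≈ 77.2 mm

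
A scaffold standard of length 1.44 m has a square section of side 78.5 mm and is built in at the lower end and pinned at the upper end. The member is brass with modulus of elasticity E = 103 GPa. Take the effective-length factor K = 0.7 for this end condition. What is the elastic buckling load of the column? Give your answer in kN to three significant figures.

P_cr ≈ 3170 kN

I = a⁴/12 = 78.5⁴/12 = 3.164×10^6 mm⁴
I = 3.164×10^6 mm⁴ = 3.164×10^-6 m⁴
Effective length L_e = K·L = 0.7 × 1.44 = 1.008 m
P_cr = π²EI / L_e² = π² × 103×10⁹ × 3.164×10^-6 / 1.008² = 3.166×10^6 N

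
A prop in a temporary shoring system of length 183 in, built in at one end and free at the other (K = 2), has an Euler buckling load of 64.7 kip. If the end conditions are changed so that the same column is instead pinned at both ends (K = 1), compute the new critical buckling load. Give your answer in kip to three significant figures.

P_cr ∝ 1/K², so P_cr,new = P_cr,old × (K_old/K_new)² = 64.7 × (2/1)²
= 64.7 × 4.000 = 259 kip

P_cr ≈ 259 kip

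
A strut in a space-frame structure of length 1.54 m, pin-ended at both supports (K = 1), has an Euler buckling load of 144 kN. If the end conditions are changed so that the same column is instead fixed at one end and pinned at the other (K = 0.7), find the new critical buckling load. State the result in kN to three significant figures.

P_cr ∝ 1/K², so P_cr,new = P_cr,old × (K_old/K_new)² = 144 × (1/0.7)²
= 144 × 2.041 = 294 kN

P_cr ≈ 294 kN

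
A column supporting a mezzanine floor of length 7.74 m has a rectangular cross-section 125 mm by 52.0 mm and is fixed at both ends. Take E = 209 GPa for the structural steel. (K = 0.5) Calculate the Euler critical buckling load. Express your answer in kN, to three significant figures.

P_cr ≈ 202 kN

Buckling occurs about the weak axis: I_min = h·b³/12 with b = 52.0 mm (the shorter side).
I_min = 125×52.0³/12 = 1.465×10^6 mm⁴
I = 1.465×10^6 mm⁴ = 1.465×10^-6 m⁴
Effective length L_e = K·L = 0.5 × 7.74 = 3.870 m
P_cr = π²EI / L_e² = π² × 209×10⁹ × 1.465×10^-6 / 3.870² = 2.017×10^5 N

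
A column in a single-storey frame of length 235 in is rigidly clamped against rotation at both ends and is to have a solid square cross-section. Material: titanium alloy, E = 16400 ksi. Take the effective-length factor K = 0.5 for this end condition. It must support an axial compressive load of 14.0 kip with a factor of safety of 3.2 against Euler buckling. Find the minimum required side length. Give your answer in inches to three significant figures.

Required P_cr = n·P = 3.2 × 14.0 = 44.80 kip
L_e = K·L = 0.5 × 235 = 117.5 in
Required I = P_cr·L_e²/(π²E) = 4.480×10^4 × 117.5² / (π² × 1.64×10^7) = 3.821 in⁴
Solid square: I = a⁴/12  ⇒  a = (12I)^(1/4) = (12×3.821)^(1/4) = 2.60 in

a ≈ 2.60 in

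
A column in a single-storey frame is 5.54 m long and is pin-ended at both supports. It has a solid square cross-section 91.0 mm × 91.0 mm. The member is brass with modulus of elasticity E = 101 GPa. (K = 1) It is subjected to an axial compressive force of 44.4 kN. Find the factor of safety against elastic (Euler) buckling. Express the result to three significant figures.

I = a⁴/12 = 91.0⁴/12 = 5.715×10^6 mm⁴
I = 5.715×10^6 mm⁴ = 5.715×10^-6 m⁴
Effective length L_e = K·L = 1 × 5.54 = 5.540 m
P_cr = π²EI / L_e² = π² × 101×10⁹ × 5.715×10^-6 / 5.540² = 1.856×10^5 N
Factor of safety n = P_cr / P = 185.60 / 44.4 = 4.18

n ≈ 4.18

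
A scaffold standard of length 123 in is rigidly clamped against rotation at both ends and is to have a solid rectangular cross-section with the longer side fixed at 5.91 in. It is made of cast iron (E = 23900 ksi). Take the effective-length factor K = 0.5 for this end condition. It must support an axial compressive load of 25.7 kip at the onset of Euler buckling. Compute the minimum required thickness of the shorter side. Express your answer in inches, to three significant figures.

L_e = K·L = 0.5 × 123 = 61.50 in
Required I = P_cr·L_e²/(π²E) = 2.570×10^4 × 61.50² / (π² × 2.39×10^7) = 0.4121 in⁴
Rectangle, weak axis: I_min = h·b³/12 with h = 5.91 in fixed  ⇒  b = (12I/h)^(1/3) = 0.942 in

b ≈ 0.942 in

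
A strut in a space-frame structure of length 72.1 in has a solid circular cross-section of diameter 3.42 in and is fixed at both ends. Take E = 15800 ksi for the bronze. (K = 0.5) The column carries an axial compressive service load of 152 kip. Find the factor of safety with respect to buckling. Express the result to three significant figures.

n ≈ 5.30

I = πd⁴/64 = π×3.42⁴/64 = 6.715 in⁴
Effective length L_e = K·L = 0.5 × 72.1 = 36.05 in
P_cr = π²EI / L_e² = π² × 15800×10³ × 6.715 / 36.05² = 8.058×10^5 lb
Factor of safety n = P_cr / P = 805.79 / 152 = 5.30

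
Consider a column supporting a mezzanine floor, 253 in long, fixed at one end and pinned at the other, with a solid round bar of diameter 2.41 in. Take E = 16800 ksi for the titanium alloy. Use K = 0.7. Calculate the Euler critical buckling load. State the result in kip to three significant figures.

I = πd⁴/64 = π×2.41⁴/64 = 1.656 in⁴
Effective length L_e = K·L = 0.7 × 253 = 177.1 in
P_cr = π²EI / L_e² = π² × 16800×10³ × 1.656 / 177.1² = 8.754×10^3 lb

P_cr ≈ 8.75 kip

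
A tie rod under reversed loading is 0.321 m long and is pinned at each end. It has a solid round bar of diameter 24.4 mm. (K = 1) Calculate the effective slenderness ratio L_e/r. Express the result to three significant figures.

λ ≈ 52.6

I = πd⁴/64 = π×24.4⁴/64 = 1.740×10^4 mm⁴
A = 467.6 mm²;  r_min = √(I/A) = √(1.740×10^4/467.6) = 6.100 mm
L_e = K·L = 1 × 0.321 m = 0.3210 m = 321.00 mm
λ = L_e / r_min = 321.00 / 6.100 = 52.6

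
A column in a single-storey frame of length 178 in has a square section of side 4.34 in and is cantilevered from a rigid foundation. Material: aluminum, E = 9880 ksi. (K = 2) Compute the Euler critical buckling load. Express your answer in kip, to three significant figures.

I = a⁴/12 = 4.34⁴/12 = 29.56 in⁴
Effective length L_e = K·L = 2 × 178 = 356.0 in
P_cr = π²EI / L_e² = π² × 9880×10³ × 29.56 / 356.0² = 2.275×10^4 lb

P_cr ≈ 22.7 kip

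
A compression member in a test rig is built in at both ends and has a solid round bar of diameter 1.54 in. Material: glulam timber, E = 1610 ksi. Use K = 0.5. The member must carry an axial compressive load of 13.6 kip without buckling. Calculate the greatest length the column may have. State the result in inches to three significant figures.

I = πd⁴/64 = π×1.54⁴/64 = 0.2761 in⁴
At the buckling limit P_cr = P = 1.360×10^4 lb
From P_cr = π²EI/(K·L)²:  L = (1/K)·√(π²EI/P_cr) = (1/0.5)·√(π²×1.61×10^6×0.2761/1.360×10^4)
L = 35.9 in

L_max ≈ 35.9 in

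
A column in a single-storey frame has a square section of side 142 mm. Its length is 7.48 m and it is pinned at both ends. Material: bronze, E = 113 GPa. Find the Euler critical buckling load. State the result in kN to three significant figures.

P_cr ≈ 675 kN

I = a⁴/12 = 142⁴/12 = 3.388×10^7 mm⁴
I = 3.388×10^7 mm⁴ = 3.388×10^-5 m⁴
Effective length L_e = K·L = 1 × 7.48 = 7.480 m
P_cr = π²EI / L_e² = π² × 113×10⁹ × 3.388×10^-5 / 7.480² = 6.754×10^5 N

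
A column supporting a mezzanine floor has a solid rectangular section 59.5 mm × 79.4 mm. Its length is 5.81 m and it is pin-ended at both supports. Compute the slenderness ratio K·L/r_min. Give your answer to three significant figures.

Buckling occurs about the weak axis: I_min = h·b³/12 with b = 59.5 mm (the shorter side).
I_min = 79.4×59.5³/12 = 1.394×10^6 mm⁴
A = 4.724×10^3 mm²;  r_min = √(I/A) = √(1.394×10^6/4.724×10^3) = 17.18 mm
L_e = K·L = 1 × 5.81 m = 5.810 m = 5810.0 mm
λ = L_e / r_min = 5810.0 / 17.18 = 338

λ ≈ 338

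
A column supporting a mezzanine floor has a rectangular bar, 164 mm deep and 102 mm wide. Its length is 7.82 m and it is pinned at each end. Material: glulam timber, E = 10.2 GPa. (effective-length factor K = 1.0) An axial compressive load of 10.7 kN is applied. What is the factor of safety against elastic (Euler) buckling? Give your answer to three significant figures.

n ≈ 2.23

Buckling occurs about the weak axis: I_min = h·b³/12 with b = 102 mm (the shorter side).
I_min = 164×102³/12 = 1.450×10^7 mm⁴
I = 1.450×10^7 mm⁴ = 1.450×10^-5 m⁴
Effective length L_e = K·L = 1 × 7.82 = 7.820 m
P_cr = π²EI / L_e² = π² × 10.2×10⁹ × 1.450×10^-5 / 7.820² = 2.388×10^4 N
Factor of safety n = P_cr / P = 23.875 / 10.7 = 2.23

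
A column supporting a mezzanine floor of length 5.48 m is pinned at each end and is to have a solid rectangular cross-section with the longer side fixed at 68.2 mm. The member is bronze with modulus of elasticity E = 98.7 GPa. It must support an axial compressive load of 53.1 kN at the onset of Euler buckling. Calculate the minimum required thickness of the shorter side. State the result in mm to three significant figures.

L_e = K·L = 1 × 5.48 = 5.480 m
Required I = P_cr·L_e²/(π²E) = 5.310×10^4 × 5.480² / (π² × 9.87×10^10) = 1.637×10^-6 m⁴
I_req = 1.637×10^6 mm⁴
Rectangle, weak axis: I_min = h·b³/12 with h = 68.2 mm fixed  ⇒  b = (12I/h)^(1/3) = 66.0 mm

b ≈ 66.0 mm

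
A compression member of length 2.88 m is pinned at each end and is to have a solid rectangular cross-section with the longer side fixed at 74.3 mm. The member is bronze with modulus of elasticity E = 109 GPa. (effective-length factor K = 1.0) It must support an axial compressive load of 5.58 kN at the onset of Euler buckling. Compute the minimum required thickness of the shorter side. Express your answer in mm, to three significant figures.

L_e = K·L = 1 × 2.88 = 2.880 m
Required I = P_cr·L_e²/(π²E) = 5.580×10^3 × 2.880² / (π² × 1.09×10^11) = 4.302×10^-8 m⁴
I_req = 4.302×10^4 mm⁴
Rectangle, weak axis: I_min = h·b³/12 with h = 74.3 mm fixed  ⇒  b = (12I/h)^(1/3) = 19.1 mm

b ≈ 19.1 mm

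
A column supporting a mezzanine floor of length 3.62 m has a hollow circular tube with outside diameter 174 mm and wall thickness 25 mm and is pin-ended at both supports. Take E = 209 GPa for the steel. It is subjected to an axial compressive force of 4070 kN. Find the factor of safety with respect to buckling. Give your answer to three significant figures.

Inner diameter d_i = 174 − 2×25 = 124.0 mm
I = π(d_o⁴ − d_i⁴)/64 = π(174⁴ − 124.0⁴)/64 = 3.339×10^7 mm⁴
I = 3.339×10^7 mm⁴ = 3.339×10^-5 m⁴
Effective length L_e = K·L = 1 × 3.62 = 3.620 m
P_cr = π²EI / L_e² = π² × 209×10⁹ × 3.339×10^-5 / 3.620² = 5.256×10^6 N
Factor of safety n = P_cr / P = 5255.9 / 4070 = 1.29

n ≈ 1.29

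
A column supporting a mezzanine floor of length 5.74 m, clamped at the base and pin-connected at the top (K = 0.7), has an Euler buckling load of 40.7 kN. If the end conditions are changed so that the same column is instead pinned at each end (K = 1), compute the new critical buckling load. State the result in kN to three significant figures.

P_cr ∝ 1/K², so P_cr,new = P_cr,old × (K_old/K_new)² = 40.7 × (0.7/1)²
= 40.7 × 0.4900 = 19.9 kN

P_cr ≈ 19.9 kN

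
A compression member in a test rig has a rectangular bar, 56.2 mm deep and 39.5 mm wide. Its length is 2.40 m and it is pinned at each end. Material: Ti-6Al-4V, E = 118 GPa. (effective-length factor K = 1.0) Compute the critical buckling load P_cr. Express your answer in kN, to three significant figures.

Buckling occurs about the weak axis: I_min = h·b³/12 with b = 39.5 mm (the shorter side).
I_min = 56.2×39.5³/12 = 2.886×10^5 mm⁴
I = 2.886×10^5 mm⁴ = 2.886×10^-7 m⁴
Effective length L_e = K·L = 1 × 2.40 = 2.400 m
P_cr = π²EI / L_e² = π² × 118×10⁹ × 2.886×10^-7 / 2.400² = 5.836×10^4 N

P_cr ≈ 58.4 kN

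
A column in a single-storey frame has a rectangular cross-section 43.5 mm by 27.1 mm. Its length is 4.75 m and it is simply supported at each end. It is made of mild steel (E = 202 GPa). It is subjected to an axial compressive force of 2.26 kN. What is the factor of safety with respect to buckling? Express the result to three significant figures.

Buckling occurs about the weak axis: I_min = h·b³/12 with b = 27.1 mm (the shorter side).
I_min = 43.5×27.1³/12 = 7.215×10^4 mm⁴
I = 7.215×10^4 mm⁴ = 7.215×10^-8 m⁴
Effective length L_e = K·L = 1 × 4.75 = 4.750 m
P_cr = π²EI / L_e² = π² × 202×10⁹ × 7.215×10^-8 / 4.750² = 6.375×10^3 N
Factor of safety n = P_cr / P = 6.3750 / 2.26 = 2.82

n ≈ 2.82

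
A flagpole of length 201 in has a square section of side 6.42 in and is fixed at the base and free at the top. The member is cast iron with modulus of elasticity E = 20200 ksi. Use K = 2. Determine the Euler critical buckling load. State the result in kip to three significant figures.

P_cr ≈ 175 kip

I = a⁴/12 = 6.42⁴/12 = 141.6 in⁴
Effective length L_e = K·L = 2 × 201 = 402.0 in
P_cr = π²EI / L_e² = π² × 20200×10³ × 141.6 / 402.0² = 1.746×10^5 lb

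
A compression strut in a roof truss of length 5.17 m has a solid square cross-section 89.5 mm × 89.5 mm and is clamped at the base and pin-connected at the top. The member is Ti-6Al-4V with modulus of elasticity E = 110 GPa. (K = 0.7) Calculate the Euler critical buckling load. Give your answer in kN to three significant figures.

P_cr ≈ 443 kN

I = a⁴/12 = 89.5⁴/12 = 5.347×10^6 mm⁴
I = 5.347×10^6 mm⁴ = 5.347×10^-6 m⁴
Effective length L_e = K·L = 0.7 × 5.17 = 3.619 m
P_cr = π²EI / L_e² = π² × 110×10⁹ × 5.347×10^-6 / 3.619² = 4.432×10^5 N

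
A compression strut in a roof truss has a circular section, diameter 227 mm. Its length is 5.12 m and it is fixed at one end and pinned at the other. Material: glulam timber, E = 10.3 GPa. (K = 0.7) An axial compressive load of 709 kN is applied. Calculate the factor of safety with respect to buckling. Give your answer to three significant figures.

n ≈ 1.45

I = πd⁴/64 = π×227⁴/64 = 1.303×10^8 mm⁴
I = 1.303×10^8 mm⁴ = 1.303×10^-4 m⁴
Effective length L_e = K·L = 0.7 × 5.12 = 3.584 m
P_cr = π²EI / L_e² = π² × 10.3×10⁹ × 1.303×10^-4 / 3.584² = 1.032×10^6 N
Factor of safety n = P_cr / P = 1031.5 / 709 = 1.45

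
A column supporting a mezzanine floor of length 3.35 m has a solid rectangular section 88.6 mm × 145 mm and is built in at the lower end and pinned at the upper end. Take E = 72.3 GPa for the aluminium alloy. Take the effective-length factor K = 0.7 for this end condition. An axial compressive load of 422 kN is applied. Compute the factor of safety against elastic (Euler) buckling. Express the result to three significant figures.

Buckling occurs about the weak axis: I_min = h·b³/12 with b = 88.6 mm (the shorter side).
I_min = 145×88.6³/12 = 8.404×10^6 mm⁴
I = 8.404×10^6 mm⁴ = 8.404×10^-6 m⁴
Effective length L_e = K·L = 0.7 × 3.35 = 2.345 m
P_cr = π²EI / L_e² = π² × 72.3×10⁹ × 8.404×10^-6 / 2.345² = 1.091×10^6 N
Factor of safety n = P_cr / P = 1090.5 / 422 = 2.58

n ≈ 2.58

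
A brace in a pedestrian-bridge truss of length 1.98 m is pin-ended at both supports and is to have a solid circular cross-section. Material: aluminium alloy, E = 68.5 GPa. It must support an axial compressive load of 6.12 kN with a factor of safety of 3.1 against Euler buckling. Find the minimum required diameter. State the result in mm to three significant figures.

d ≈ 38.7 mm

Required P_cr = n·P = 3.1 × 6.12 = 18.97 kN
L_e = K·L = 1 × 1.98 = 1.980 m
Required I = P_cr·L_e²/(π²E) = 1.897×10^4 × 1.980² / (π² × 6.85×10^10) = 1.100×10^-7 m⁴
I_req = 1.100×10^5 mm⁴
Solid circle: I = πd⁴/64  ⇒  d = (64I/π)^(1/4) = (64×1.100×10^5/π)^(1/4) = 38.7 mm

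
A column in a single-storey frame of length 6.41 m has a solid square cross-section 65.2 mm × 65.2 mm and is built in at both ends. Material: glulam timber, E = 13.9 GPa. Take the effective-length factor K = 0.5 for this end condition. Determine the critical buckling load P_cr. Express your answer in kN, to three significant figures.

P_cr ≈ 20.1 kN

I = a⁴/12 = 65.2⁴/12 = 1.506×10^6 mm⁴
I = 1.506×10^6 mm⁴ = 1.506×10^-6 m⁴
Effective length L_e = K·L = 0.5 × 6.41 = 3.205 m
P_cr = π²EI / L_e² = π² × 13.9×10⁹ × 1.506×10^-6 / 3.205² = 2.011×10^4 N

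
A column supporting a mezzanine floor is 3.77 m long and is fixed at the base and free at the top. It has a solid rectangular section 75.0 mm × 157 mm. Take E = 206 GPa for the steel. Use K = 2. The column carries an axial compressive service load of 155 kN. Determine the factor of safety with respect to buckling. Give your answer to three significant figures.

n ≈ 1.27

Buckling occurs about the weak axis: I_min = h·b³/12 with b = 75.0 mm (the shorter side).
I_min = 157×75.0³/12 = 5.520×10^6 mm⁴
I = 5.520×10^6 mm⁴ = 5.520×10^-6 m⁴
Effective length L_e = K·L = 2 × 3.77 = 7.540 m
P_cr = π²EI / L_e² = π² × 206×10⁹ × 5.520×10^-6 / 7.540² = 1.974×10^5 N
Factor of safety n = P_cr / P = 197.39 / 155 = 1.27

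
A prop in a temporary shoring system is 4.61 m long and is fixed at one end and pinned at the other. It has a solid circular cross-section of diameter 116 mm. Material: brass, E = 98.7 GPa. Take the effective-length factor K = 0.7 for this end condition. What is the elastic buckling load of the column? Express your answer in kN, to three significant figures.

P_cr ≈ 831 kN

I = πd⁴/64 = π×116⁴/64 = 8.888×10^6 mm⁴
I = 8.888×10^6 mm⁴ = 8.888×10^-6 m⁴
Effective length L_e = K·L = 0.7 × 4.61 = 3.227 m
P_cr = π²EI / L_e² = π² × 98.7×10⁹ × 8.888×10^-6 / 3.227² = 8.314×10^5 N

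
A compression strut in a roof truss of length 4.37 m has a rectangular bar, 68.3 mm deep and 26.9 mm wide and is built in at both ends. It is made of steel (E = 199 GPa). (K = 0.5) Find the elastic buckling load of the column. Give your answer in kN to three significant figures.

P_cr ≈ 45.6 kN

Buckling occurs about the weak axis: I_min = h·b³/12 with b = 26.9 mm (the shorter side).
I_min = 68.3×26.9³/12 = 1.108×10^5 mm⁴
I = 1.108×10^5 mm⁴ = 1.108×10^-7 m⁴
Effective length L_e = K·L = 0.5 × 4.37 = 2.185 m
P_cr = π²EI / L_e² = π² × 199×10⁹ × 1.108×10^-7 / 2.185² = 4.558×10^4 N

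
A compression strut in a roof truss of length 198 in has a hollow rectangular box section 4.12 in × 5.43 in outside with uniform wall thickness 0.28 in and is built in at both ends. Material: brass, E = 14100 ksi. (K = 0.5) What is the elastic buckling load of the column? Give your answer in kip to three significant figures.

P_cr ≈ 189 kip

Inner dimensions: h_i = 5.43 − 2×0.28 = 4.870 in, b_i = 4.12 − 2×0.28 = 3.560 in
Weak-axis I_min = (h_o·b_o³ − h_i·b_i³)/12 with b_o = 4.12, b_i = 3.560 in (shorter outer/inner sides).
I_min = (5.43×4.12³ − 4.870×3.560³)/12 = 13.33 in⁴
Effective length L_e = K·L = 0.5 × 198 = 99.00 in
P_cr = π²EI / L_e² = π² × 14100×10³ × 13.33 / 99.00² = 1.893×10^5 lb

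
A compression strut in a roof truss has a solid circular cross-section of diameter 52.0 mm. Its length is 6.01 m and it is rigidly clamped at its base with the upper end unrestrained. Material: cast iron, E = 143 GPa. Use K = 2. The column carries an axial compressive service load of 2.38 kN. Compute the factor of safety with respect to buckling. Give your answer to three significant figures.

n ≈ 1.47

I = πd⁴/64 = π×52.0⁴/64 = 3.589×10^5 mm⁴
I = 3.589×10^5 mm⁴ = 3.589×10^-7 m⁴
Effective length L_e = K·L = 2 × 6.01 = 12.02 m
P_cr = π²EI / L_e² = π² × 143×10⁹ × 3.589×10^-7 / 12.02² = 3.506×10^3 N
Factor of safety n = P_cr / P = 3.5060 / 2.38 = 1.47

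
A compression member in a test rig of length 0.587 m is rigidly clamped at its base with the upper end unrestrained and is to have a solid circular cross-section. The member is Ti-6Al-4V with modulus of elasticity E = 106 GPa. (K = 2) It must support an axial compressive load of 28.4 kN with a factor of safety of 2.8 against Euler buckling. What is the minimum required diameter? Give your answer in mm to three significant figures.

Required P_cr = n·P = 2.8 × 28.4 = 79.52 kN
L_e = K·L = 2 × 0.587 = 1.174 m
Required I = P_cr·L_e²/(π²E) = 7.952×10^4 × 1.174² / (π² × 1.06×10^11) = 1.048×10^-7 m⁴
I_req = 1.048×10^5 mm⁴
Solid circle: I = πd⁴/64  ⇒  d = (64I/π)^(1/4) = (64×1.048×10^5/π)^(1/4) = 38.2 mm

d ≈ 38.2 mm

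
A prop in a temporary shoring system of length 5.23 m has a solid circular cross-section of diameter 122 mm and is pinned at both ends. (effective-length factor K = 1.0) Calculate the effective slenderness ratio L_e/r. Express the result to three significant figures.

λ ≈ 171

I = πd⁴/64 = π×122⁴/64 = 1.087×10^7 mm⁴
A = 1.169×10^4 mm²;  r_min = √(I/A) = √(1.087×10^7/1.169×10^4) = 30.50 mm
L_e = K·L = 1 × 5.23 m = 5.230 m = 5230.0 mm
λ = L_e / r_min = 5230.0 / 30.50 = 171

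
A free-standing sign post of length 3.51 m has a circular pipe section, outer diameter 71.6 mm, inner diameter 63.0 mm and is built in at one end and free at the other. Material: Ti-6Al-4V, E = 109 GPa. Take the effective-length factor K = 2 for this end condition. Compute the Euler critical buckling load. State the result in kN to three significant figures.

P_cr ≈ 11.3 kN

d_o = 71.6 mm, d_i = 63.0 mm
I = π(d_o⁴ − d_i⁴)/64 = π(71.6⁴ − 63.00⁴)/64 = 5.168×10^5 mm⁴
I = 5.168×10^5 mm⁴ = 5.168×10^-7 m⁴
Effective length L_e = K·L = 2 × 3.51 = 7.020 m
P_cr = π²EI / L_e² = π² × 109×10⁹ × 5.168×10^-7 / 7.020² = 1.128×10^4 N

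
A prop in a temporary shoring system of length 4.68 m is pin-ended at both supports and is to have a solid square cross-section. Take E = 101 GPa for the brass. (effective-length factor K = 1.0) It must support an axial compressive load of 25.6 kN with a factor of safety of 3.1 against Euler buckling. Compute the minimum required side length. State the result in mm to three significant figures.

a ≈ 67.6 mm

Required P_cr = n·P = 3.1 × 25.6 = 79.36 kN
L_e = K·L = 1 × 4.68 = 4.680 m
Required I = P_cr·L_e²/(π²E) = 7.936×10^4 × 4.680² / (π² × 1.01×10^11) = 1.744×10^-6 m⁴
I_req = 1.744×10^6 mm⁴
Solid square: I = a⁴/12  ⇒  a = (12I)^(1/4) = (12×1.744×10^6)^(1/4) = 67.6 mm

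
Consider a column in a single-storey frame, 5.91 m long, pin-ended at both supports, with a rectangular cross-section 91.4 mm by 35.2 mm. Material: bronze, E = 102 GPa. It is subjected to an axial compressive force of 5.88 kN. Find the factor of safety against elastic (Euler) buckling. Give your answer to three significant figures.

Buckling occurs about the weak axis: I_min = h·b³/12 with b = 35.2 mm (the shorter side).
I_min = 91.4×35.2³/12 = 3.322×10^5 mm⁴
I = 3.322×10^5 mm⁴ = 3.322×10^-7 m⁴
Effective length L_e = K·L = 1 × 5.91 = 5.910 m
P_cr = π²EI / L_e² = π² × 102×10⁹ × 3.322×10^-7 / 5.910² = 9.575×10^3 N
Factor of safety n = P_cr / P = 9.5745 / 5.88 = 1.63

n ≈ 1.63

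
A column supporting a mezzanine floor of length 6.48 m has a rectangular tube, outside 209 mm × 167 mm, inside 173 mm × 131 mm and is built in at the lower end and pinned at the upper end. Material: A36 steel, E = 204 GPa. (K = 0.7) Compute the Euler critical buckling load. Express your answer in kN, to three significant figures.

Weak-axis I_min = (h_o·b_o³ − h_i·b_i³)/12 with b_o = 167, b_i = 131.0 mm (shorter outer/inner sides).
I_min = (209×167³ − 173.0×131.0³)/12 = 4.871×10^7 mm⁴
I = 4.871×10^7 mm⁴ = 4.871×10^-5 m⁴
Effective length L_e = K·L = 0.7 × 6.48 = 4.536 m
P_cr = π²EI / L_e² = π² × 204×10⁹ × 4.871×10^-5 / 4.536² = 4.766×10^6 N

P_cr ≈ 4770 kN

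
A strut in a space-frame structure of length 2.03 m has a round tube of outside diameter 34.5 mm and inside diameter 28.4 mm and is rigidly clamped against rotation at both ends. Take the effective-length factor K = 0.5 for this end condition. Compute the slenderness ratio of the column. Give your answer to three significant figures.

λ ≈ 90.9

d_o = 34.5 mm, d_i = 28.4 mm
I = π(d_o⁴ − d_i⁴)/64 = π(34.5⁴ − 28.40⁴)/64 = 3.761×10^4 mm⁴
A = 301.3 mm²;  r_min = √(I/A) = √(3.761×10^4/301.3) = 11.17 mm
L_e = K·L = 0.5 × 2.03 m = 1.015 m = 1015.0 mm
λ = L_e / r_min = 1015.0 / 11.17 = 90.9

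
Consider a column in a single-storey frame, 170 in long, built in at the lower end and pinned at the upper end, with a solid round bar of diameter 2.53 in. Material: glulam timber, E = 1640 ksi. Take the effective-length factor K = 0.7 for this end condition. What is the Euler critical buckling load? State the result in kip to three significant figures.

P_cr ≈ 2.30 kip

I = πd⁴/64 = π×2.53⁴/64 = 2.011 in⁴
Effective length L_e = K·L = 0.7 × 170 = 119.0 in
P_cr = π²EI / L_e² = π² × 1640×10³ × 2.011 / 119.0² = 2.299×10^3 lb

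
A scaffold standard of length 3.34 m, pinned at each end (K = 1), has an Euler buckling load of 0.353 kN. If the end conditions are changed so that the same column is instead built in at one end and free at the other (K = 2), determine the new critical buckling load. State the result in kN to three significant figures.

P_cr ≈ 0.0882 kN

P_cr ∝ 1/K², so P_cr,new = P_cr,old × (K_old/K_new)² = 0.353 × (1/2)²
= 0.353 × 0.2500 = 0.0882 kN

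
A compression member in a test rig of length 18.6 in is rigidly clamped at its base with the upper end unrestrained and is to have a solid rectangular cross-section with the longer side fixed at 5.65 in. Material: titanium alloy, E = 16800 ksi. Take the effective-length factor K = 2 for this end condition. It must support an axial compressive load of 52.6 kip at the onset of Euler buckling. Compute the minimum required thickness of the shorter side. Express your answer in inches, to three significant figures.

b ≈ 0.977 in

L_e = K·L = 2 × 18.6 = 37.20 in
Required I = P_cr·L_e²/(π²E) = 5.260×10^4 × 37.20² / (π² × 1.68×10^7) = 0.4390 in⁴
Rectangle, weak axis: I_min = h·b³/12 with h = 5.65 in fixed  ⇒  b = (12I/h)^(1/3) = 0.977 in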